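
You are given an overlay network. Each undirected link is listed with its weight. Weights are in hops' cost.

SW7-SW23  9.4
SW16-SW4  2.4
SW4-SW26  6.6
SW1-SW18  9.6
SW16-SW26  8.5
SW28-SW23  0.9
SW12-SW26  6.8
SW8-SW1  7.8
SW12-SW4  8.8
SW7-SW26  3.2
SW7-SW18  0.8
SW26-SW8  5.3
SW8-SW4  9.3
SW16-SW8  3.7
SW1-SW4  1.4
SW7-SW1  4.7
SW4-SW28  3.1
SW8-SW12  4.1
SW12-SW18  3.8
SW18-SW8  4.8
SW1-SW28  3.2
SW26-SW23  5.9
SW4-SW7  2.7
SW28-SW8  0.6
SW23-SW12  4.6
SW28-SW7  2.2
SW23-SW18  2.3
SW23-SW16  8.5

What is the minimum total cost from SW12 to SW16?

Enumerating some paths:
SW12 → SW18 → SW7 → SW4 → SW16: 3.8+0.8+2.7+2.4 = 9.7
SW12 → SW8 → SW16: 4.1+3.7 = 7.8
SW12 → SW8 → SW28 → SW4 → SW16: 4.1+0.6+3.1+2.4 = 10.2
SW12 → SW23 → SW28 → SW8 → SW16: 4.6+0.9+0.6+3.7 = 9.8
The minimum is 7.8 hops' cost via SW12 → SW8 → SW16.

7.8 hops' cost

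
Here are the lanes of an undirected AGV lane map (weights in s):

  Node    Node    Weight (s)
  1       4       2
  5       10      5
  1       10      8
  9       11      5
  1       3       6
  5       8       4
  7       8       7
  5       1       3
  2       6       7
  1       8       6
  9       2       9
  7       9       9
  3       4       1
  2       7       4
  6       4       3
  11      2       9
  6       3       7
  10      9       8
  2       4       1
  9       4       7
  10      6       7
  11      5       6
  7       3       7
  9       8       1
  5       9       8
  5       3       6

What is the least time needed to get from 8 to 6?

Enumerating some paths:
8 - 5 - 3 - 4 - 6: 4+6+1+3 = 14
8 - 5 - 1 - 4 - 6: 4+3+2+3 = 12
8 - 9 - 4 - 6: 1+7+3 = 11
Cheapest is 8 - 9 - 4 - 6 at 11 s.

11 s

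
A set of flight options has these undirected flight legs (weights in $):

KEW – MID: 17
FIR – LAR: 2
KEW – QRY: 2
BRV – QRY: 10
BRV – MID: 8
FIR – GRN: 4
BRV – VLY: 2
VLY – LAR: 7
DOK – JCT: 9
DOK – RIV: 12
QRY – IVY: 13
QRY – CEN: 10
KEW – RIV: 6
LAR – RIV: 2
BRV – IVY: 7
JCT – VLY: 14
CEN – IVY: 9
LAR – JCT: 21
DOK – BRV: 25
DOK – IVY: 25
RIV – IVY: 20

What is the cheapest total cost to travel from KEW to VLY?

Running Dijkstra from KEW:
KEW: 0
QRY: 2  (via KEW)
RIV: 6  (via KEW)
LAR: 8  (via RIV)
FIR: 10  (via LAR)
BRV: 12  (via QRY)
CEN: 12  (via QRY)
GRN: 14  (via FIR)
VLY: 14  (via BRV)
Shortest route: KEW–QRY–BRV–VLY = $14.

$14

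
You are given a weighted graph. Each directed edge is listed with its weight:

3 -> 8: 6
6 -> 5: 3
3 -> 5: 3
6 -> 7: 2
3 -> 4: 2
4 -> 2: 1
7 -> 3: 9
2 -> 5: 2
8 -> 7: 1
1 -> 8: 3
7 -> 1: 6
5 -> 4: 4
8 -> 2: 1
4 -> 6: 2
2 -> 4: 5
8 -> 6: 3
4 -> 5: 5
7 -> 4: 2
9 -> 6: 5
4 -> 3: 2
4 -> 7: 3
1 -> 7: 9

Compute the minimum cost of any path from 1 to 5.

Candidate routes:
1 → 8 → 7 → 4 → 2 → 5: 3+1+2+1+2 = 9
1 → 8 → 2 → 5: 3+1+2 = 6
1 → 8 → 6 → 5: 3+3+3 = 9
The minimum is 6 via 1 → 8 → 2 → 5.

6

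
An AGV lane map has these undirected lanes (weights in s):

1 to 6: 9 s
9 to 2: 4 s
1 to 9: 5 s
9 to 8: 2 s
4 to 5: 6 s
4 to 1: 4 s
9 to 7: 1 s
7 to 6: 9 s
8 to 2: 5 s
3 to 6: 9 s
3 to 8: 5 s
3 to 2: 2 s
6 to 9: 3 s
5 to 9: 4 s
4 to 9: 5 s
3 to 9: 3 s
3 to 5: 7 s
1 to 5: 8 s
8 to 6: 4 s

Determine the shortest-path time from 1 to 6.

Settle nodes by increasing distance from 1:
1: 0
4: 4  (via 1)
9: 5  (via 1)
7: 6  (via 9)
8: 7  (via 9)
3: 8  (via 9)
5: 8  (via 1)
6: 8  (via 9)
Shortest route: 1–9–6 = 8 s.

8 s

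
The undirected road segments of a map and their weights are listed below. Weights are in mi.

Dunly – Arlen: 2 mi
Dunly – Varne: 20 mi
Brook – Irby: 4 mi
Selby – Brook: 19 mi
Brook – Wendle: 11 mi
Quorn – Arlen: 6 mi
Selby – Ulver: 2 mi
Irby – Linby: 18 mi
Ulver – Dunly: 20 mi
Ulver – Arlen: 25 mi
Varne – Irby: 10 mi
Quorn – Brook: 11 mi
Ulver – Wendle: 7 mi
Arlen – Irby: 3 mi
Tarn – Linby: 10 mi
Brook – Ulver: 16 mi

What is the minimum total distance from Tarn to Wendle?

Candidate routes:
Tarn–Linby–Irby–Brook–Wendle: 10+18+4+11 = 43
Tarn–Linby–Irby–Arlen–Quorn–Brook–Wendle: 10+18+3+6+11+11 = 59
Tarn–Linby–Irby–Brook–Ulver–Wendle: 10+18+4+16+7 = 55
Cheapest is Tarn–Linby–Irby–Brook–Wendle at 43 mi.

43 mi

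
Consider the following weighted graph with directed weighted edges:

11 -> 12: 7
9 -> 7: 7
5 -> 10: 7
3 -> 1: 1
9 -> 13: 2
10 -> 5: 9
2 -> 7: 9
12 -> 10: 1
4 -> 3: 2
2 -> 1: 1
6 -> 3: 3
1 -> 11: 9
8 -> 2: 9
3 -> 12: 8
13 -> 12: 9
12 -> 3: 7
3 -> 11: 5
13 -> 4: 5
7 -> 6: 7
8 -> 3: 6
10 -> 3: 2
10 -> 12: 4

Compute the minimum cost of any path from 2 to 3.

19

Settle nodes by increasing distance from 2:
2: 0
1: 1  (via 2)
7: 9  (via 2)
11: 10  (via 1)
6: 16  (via 7)
12: 17  (via 11)
10: 18  (via 12)
3: 19  (via 6)
Shortest route: 2 → 7 → 6 → 3 = 19.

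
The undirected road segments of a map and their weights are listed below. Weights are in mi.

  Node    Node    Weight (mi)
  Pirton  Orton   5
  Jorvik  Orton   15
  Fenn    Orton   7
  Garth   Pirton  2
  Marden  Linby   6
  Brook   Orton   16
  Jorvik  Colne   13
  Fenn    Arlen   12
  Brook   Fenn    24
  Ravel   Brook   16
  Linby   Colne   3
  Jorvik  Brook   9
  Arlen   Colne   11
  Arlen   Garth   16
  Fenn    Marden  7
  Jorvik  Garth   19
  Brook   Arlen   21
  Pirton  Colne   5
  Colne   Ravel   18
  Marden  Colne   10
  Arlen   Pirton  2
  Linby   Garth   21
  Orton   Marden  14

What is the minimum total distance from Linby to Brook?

Compare a few routes:
Linby - Colne - Jorvik - Brook: 3+13+9 = 25
Linby - Colne - Arlen - Brook: 3+11+21 = 35
Linby - Colne - Pirton - Orton - Brook: 3+5+5+16 = 29
Linby - Colne - Pirton - Arlen - Brook: 3+5+2+21 = 31
Cheapest is Linby - Colne - Jorvik - Brook at 25 mi.

25 mi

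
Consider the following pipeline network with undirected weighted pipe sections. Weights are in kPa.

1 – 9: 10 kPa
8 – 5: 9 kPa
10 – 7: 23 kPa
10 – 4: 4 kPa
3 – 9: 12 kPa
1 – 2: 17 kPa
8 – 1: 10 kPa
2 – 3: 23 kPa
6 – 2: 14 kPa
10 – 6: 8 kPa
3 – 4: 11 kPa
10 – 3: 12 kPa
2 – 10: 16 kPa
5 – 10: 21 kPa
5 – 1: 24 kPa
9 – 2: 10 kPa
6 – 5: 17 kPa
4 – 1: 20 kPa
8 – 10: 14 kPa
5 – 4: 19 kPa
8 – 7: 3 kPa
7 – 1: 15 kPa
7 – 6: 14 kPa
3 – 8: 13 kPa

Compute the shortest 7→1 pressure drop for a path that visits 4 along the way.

Shortest 7→4: 7 → 8 → 10 → 4 = 21
Shortest 4→1: 4 → 1 = 20
Total via 4: 21 + 20 = 41 kPa.

41 kPa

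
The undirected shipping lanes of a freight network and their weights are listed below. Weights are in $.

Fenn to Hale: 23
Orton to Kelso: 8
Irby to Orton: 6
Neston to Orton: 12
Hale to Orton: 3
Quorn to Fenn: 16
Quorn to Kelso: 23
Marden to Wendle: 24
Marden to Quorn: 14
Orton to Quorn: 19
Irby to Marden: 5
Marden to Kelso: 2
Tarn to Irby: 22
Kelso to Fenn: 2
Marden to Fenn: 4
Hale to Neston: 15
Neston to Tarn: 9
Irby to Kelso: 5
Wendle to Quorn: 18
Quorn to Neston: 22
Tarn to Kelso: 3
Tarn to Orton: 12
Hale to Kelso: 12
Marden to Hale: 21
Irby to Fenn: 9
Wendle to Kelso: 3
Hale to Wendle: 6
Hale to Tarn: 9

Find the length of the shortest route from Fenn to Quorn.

Shortest distances from Fenn:
Fenn: 0
Kelso: 2  (via Fenn)
Marden: 4  (via Fenn)
Wendle: 5  (via Kelso)
Tarn: 5  (via Kelso)
Irby: 7  (via Kelso)
Orton: 10  (via Kelso)
Hale: 11  (via Wendle)
Neston: 14  (via Tarn)
Quorn: 16  (via Fenn)
Shortest route: Fenn → Quorn = $16.

$16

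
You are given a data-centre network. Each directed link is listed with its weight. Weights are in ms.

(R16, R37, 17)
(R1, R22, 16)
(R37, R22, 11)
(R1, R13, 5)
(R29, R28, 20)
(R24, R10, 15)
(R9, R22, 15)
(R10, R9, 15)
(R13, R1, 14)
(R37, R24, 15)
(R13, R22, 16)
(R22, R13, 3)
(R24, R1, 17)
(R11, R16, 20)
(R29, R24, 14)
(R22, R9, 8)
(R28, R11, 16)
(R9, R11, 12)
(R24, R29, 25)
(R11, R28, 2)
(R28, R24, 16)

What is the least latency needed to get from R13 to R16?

56 ms

Settle nodes by increasing distance from R13:
R13: 0
R1: 14  (via R13)
R22: 16  (via R13)
R9: 24  (via R22)
R11: 36  (via R9)
R28: 38  (via R11)
R24: 54  (via R28)
R16: 56  (via R11)
Shortest route: R13 → R22 → R9 → R11 → R16 = 56 ms.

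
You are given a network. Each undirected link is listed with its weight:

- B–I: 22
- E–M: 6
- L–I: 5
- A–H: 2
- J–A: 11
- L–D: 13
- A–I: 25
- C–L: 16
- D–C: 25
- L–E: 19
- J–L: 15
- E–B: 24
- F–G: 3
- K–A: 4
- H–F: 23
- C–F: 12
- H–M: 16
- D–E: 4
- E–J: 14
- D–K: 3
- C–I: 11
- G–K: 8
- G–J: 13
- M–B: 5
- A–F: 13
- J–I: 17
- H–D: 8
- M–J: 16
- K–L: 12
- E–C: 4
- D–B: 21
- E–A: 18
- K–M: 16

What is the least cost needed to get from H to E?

12

Shortest distances from H:
H: 0
A: 2  (via H)
K: 6  (via A)
D: 8  (via H)
E: 12  (via D)
Shortest route: H–D–E = 12.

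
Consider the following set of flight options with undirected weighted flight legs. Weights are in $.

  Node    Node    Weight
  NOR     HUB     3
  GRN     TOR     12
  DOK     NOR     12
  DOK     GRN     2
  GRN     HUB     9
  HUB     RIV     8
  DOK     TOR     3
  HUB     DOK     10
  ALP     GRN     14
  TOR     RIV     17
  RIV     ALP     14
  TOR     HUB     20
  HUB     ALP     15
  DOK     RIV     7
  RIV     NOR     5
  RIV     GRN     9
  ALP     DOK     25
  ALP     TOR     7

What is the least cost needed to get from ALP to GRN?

$12

Shortest distances from ALP:
ALP: 0
TOR: 7  (via ALP)
DOK: 10  (via TOR)
GRN: 12  (via DOK)
Shortest route: ALP → TOR → DOK → GRN = $12.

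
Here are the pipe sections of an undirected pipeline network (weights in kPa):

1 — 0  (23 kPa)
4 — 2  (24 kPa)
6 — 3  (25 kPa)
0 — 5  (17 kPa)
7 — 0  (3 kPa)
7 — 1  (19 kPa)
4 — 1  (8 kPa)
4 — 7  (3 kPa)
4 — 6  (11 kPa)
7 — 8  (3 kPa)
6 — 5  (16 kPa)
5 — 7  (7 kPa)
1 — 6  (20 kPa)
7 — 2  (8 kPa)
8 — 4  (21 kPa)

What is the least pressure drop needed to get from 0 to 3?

Compare a few routes:
0 → 7 → 4 → 6 → 3: 3+3+11+25 = 42
0 → 5 → 6 → 3: 17+16+25 = 58
0 → 7 → 5 → 6 → 3: 3+7+16+25 = 51
Cheapest is 0 → 7 → 4 → 6 → 3 at 42 kPa.

42 kPa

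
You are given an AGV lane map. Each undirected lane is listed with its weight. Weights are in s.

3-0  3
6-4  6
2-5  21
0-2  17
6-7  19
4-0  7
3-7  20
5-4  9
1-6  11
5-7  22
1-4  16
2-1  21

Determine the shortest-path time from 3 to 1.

Settle nodes by increasing distance from 3:
3: 0
0: 3  (via 3)
4: 10  (via 0)
6: 16  (via 4)
5: 19  (via 4)
2: 20  (via 0)
7: 20  (via 3)
1: 26  (via 4)
Shortest route: 3–0–4–1 = 26 s.

26 s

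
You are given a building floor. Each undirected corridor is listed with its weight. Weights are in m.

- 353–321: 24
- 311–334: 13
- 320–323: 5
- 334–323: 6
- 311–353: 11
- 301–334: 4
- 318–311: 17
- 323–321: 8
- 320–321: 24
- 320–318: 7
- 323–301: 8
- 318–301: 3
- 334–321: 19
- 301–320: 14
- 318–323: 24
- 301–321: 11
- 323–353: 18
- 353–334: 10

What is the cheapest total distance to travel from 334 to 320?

Compare a few routes:
334–323–320: 6+5 = 11
334–301–318–320: 4+3+7 = 14
The minimum is 11 m via 334–323–320.

11 m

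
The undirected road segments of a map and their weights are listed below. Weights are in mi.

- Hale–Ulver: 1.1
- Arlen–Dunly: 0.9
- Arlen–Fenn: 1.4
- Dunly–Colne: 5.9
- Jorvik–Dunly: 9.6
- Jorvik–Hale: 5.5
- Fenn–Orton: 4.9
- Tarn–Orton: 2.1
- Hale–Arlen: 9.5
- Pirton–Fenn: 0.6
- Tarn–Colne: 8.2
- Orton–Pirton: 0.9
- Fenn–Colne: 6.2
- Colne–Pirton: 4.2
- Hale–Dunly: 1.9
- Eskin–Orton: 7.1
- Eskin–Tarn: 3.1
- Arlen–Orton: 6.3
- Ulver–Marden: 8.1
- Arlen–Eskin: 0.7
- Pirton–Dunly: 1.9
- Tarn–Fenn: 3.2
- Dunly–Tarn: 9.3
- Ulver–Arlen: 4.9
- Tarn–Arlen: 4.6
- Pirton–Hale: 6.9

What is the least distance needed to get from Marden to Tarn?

Running Dijkstra from Marden:
Marden: 0
Ulver: 8.1  (via Marden)
Hale: 9.2  (via Ulver)
Dunly: 11.1  (via Hale)
Arlen: 12  (via Dunly)
Eskin: 12.7  (via Arlen)
Pirton: 13  (via Dunly)
Fenn: 13.4  (via Arlen)
Orton: 13.9  (via Pirton)
Jorvik: 14.7  (via Hale)
Tarn: 15.8  (via Eskin)
Shortest route: Marden → Ulver → Hale → Dunly → Arlen → Eskin → Tarn = 15.8 mi.

15.8 mi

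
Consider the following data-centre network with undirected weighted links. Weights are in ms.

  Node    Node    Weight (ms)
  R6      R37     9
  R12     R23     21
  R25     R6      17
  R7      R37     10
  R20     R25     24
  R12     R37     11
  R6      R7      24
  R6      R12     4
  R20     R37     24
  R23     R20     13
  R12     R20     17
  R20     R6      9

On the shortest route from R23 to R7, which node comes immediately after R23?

Compare a few routes:
R23 → R12 → R37 → R7: 21+11+10 = 42
R23 → R20 → R6 → R37 → R7: 13+9+9+10 = 41
The minimum is 41 ms via R23 → R20 → R6 → R37 → R7.
So from R23 the first move is to R20.

R20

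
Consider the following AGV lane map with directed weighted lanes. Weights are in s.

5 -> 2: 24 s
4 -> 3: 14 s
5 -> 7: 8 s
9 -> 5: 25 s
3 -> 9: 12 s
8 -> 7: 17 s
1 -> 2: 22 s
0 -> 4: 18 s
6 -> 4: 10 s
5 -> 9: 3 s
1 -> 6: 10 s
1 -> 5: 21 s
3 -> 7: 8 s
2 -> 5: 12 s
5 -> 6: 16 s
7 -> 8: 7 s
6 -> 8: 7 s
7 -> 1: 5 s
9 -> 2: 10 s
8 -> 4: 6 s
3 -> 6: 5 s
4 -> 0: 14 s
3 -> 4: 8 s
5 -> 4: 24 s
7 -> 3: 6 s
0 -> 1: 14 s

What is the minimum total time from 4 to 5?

48 s

Candidate routes:
4–3–7–1–5: 14+8+5+21 = 48
4–0–1–5: 14+14+21 = 49
The minimum is 48 s via 4–3–7–1–5.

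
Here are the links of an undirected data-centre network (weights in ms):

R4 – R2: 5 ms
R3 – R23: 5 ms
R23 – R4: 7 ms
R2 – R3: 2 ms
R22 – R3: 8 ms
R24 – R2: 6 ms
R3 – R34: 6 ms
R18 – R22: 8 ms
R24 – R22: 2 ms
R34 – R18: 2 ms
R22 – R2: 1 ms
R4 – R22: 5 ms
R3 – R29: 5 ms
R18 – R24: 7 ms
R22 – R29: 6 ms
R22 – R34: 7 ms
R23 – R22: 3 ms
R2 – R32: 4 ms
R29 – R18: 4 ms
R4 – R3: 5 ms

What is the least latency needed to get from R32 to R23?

8 ms

Enumerating some paths:
R32 - R2 - R3 - R23: 4+2+5 = 11
R32 - R2 - R22 - R23: 4+1+3 = 8
The minimum is 8 ms via R32 - R2 - R22 - R23.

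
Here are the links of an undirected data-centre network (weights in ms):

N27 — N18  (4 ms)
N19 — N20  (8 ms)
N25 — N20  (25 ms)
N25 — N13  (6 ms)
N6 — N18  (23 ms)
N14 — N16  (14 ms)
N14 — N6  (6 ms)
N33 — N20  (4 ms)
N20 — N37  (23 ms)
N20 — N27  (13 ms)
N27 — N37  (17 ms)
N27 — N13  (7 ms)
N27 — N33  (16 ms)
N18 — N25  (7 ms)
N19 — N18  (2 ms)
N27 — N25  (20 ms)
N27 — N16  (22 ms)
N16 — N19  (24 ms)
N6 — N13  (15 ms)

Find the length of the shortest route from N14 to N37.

45 ms

Running Dijkstra from N14:
N14: 0
N6: 6  (via N14)
N16: 14  (via N14)
N13: 21  (via N6)
N25: 27  (via N13)
N27: 28  (via N13)
N18: 29  (via N6)
N19: 31  (via N18)
N20: 39  (via N19)
N33: 43  (via N20)
N37: 45  (via N27)
Shortest route: N14–N6–N13–N27–N37 = 45 ms.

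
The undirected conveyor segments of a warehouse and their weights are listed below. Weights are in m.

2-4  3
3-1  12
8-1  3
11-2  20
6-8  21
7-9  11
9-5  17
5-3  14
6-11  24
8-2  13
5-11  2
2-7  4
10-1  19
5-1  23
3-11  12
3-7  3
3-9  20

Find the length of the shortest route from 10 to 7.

Candidate routes:
10–1–8–2–7: 19+3+13+4 = 39
10–1–3–7: 19+12+3 = 34
The minimum is 34 m via 10–1–3–7.

34 m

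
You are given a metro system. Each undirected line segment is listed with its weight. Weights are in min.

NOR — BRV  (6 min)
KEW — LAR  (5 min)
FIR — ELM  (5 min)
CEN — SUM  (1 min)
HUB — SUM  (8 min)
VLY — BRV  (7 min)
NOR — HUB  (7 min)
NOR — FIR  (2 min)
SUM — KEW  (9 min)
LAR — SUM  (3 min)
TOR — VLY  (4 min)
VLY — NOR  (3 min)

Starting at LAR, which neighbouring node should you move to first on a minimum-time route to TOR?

SUM

Candidate routes:
LAR - KEW - SUM - HUB - NOR - VLY - TOR: 5+9+8+7+3+4 = 36
LAR - SUM - HUB - NOR - BRV - VLY - TOR: 3+8+7+6+7+4 = 35
LAR - SUM - HUB - NOR - VLY - TOR: 3+8+7+3+4 = 25
Cheapest is LAR - SUM - HUB - NOR - VLY - TOR at 25 min.
So from LAR the first move is to SUM.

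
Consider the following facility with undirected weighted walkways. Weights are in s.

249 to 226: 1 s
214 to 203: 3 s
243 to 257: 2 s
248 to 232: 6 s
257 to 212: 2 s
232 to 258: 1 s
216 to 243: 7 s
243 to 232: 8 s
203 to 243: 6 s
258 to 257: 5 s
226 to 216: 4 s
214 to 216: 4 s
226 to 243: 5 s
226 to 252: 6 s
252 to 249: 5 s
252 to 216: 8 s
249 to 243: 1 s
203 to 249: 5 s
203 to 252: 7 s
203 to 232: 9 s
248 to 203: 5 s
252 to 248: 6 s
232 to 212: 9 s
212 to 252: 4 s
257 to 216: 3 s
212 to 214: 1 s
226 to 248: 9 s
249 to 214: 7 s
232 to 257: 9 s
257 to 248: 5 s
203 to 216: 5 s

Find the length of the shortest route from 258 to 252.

11 s

Settle nodes by increasing distance from 258:
258: 0
232: 1  (via 258)
257: 5  (via 258)
212: 7  (via 257)
243: 7  (via 257)
248: 7  (via 232)
216: 8  (via 257)
249: 8  (via 243)
214: 8  (via 212)
226: 9  (via 249)
203: 10  (via 232)
252: 11  (via 212)
Shortest route: 258 → 257 → 212 → 252 = 11 s.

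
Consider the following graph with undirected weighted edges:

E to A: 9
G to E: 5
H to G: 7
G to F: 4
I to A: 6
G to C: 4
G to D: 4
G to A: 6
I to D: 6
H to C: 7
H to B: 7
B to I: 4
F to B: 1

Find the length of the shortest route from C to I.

Running Dijkstra from C:
C: 0
G: 4  (via C)
H: 7  (via C)
D: 8  (via G)
F: 8  (via G)
B: 9  (via F)
E: 9  (via G)
A: 10  (via G)
I: 13  (via B)
Shortest route: C–G–F–B–I = 13.

13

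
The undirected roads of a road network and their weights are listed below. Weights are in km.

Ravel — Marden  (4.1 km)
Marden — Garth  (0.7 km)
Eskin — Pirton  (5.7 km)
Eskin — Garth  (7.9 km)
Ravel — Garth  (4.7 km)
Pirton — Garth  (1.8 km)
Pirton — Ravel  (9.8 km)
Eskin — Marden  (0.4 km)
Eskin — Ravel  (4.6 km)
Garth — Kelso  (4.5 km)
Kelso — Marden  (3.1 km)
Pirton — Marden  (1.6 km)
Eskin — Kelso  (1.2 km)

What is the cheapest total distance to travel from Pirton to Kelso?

3.2 km

Candidate routes:
Pirton–Marden–Eskin–Kelso: 1.6+0.4+1.2 = 3.2
Pirton–Marden–Kelso: 1.6+3.1 = 4.7
Pirton–Garth–Marden–Eskin–Kelso: 1.8+0.7+0.4+1.2 = 4.1
Cheapest is Pirton–Marden–Eskin–Kelso at 3.2 km.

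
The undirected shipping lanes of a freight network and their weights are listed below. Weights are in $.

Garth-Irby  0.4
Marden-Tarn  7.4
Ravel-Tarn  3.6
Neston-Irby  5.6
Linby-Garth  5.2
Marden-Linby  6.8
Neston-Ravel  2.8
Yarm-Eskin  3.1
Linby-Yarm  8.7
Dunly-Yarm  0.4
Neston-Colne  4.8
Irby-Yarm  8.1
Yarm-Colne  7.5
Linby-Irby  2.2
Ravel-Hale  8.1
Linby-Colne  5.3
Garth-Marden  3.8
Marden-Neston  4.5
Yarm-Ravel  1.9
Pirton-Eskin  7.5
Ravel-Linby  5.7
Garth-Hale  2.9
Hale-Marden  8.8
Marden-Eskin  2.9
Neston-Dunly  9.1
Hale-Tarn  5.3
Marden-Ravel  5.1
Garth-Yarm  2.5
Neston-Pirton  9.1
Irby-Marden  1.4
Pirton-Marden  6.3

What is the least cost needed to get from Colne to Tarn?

$11.2

Shortest distances from Colne:
Colne: 0
Neston: 4.8  (via Colne)
Linby: 5.3  (via Colne)
Irby: 7.5  (via Linby)
Yarm: 7.5  (via Colne)
Ravel: 7.6  (via Neston)
Garth: 7.9  (via Irby)
Dunly: 7.9  (via Yarm)
Marden: 8.9  (via Irby)
Eskin: 10.6  (via Yarm)
Hale: 10.8  (via Garth)
Tarn: 11.2  (via Ravel)
Shortest route: Colne → Neston → Ravel → Tarn = $11.2.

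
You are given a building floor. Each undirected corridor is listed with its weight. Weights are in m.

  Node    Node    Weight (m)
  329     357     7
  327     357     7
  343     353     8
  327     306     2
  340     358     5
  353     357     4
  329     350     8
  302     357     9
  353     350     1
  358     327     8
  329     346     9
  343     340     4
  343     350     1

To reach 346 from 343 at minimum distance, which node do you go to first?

Enumerating some paths:
343 → 350 → 353 → 357 → 329 → 346: 1+1+4+7+9 = 22
343 → 350 → 329 → 346: 1+8+9 = 18
Cheapest is 343 → 350 → 329 → 346 at 18 m.
So from 343 the first move is to 350.

350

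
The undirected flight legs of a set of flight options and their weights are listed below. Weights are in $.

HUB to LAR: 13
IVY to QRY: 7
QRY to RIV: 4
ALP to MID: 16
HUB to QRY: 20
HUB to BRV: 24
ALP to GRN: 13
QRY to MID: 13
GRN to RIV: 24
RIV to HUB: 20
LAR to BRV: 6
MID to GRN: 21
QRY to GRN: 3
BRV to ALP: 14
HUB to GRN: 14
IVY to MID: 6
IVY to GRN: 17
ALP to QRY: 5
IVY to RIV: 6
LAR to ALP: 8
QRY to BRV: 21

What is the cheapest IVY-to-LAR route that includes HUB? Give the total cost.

Shortest IVY→HUB: IVY → QRY → GRN → HUB = 24
Best HUB to LAR: HUB → LAR costing 13
Total via HUB: 24 + 13 = $37.

$37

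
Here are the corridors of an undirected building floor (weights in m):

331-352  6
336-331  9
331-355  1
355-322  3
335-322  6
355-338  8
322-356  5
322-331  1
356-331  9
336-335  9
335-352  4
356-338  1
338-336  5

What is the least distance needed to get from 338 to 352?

Candidate routes:
338 → 355 → 331 → 352: 8+1+6 = 15
338 → 356 → 322 → 331 → 352: 1+5+1+6 = 13
338 → 356 → 331 → 352: 1+9+6 = 16
Cheapest is 338 → 356 → 322 → 331 → 352 at 13 m.

13 m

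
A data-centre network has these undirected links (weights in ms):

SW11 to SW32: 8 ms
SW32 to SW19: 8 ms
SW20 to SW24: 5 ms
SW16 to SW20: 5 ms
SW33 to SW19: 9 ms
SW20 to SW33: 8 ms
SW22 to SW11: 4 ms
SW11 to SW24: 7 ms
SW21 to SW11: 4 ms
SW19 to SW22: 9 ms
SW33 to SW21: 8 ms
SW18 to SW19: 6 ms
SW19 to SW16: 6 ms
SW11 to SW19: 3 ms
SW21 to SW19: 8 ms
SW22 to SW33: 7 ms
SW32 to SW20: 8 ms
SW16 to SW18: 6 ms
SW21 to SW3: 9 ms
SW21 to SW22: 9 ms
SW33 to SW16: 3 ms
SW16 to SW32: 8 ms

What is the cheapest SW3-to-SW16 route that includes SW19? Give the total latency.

Best SW3 to SW19: SW3–SW21–SW11–SW19 costing 16
Shortest SW19→SW16: SW19–SW16 = 6
Total via SW19: 16 + 6 = 22 ms.

22 ms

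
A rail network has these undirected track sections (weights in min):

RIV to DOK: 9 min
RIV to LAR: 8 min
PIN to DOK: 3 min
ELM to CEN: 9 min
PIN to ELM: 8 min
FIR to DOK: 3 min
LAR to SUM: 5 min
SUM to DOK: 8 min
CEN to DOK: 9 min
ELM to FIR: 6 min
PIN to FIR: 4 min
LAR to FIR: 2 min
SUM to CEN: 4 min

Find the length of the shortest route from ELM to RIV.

Compare a few routes:
ELM → FIR → DOK → RIV: 6+3+9 = 18
ELM → FIR → LAR → RIV: 6+2+8 = 16
ELM → PIN → DOK → RIV: 8+3+9 = 20
The minimum is 16 min via ELM → FIR → LAR → RIV.

16 min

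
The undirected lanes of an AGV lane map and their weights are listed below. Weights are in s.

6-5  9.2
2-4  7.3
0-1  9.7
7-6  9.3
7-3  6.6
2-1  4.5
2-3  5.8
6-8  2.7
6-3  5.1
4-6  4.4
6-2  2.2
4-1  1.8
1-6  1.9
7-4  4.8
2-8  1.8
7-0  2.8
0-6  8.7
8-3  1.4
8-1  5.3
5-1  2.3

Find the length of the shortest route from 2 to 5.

Settle nodes by increasing distance from 2:
2: 0
8: 1.8  (via 2)
6: 2.2  (via 2)
3: 3.2  (via 8)
1: 4.1  (via 6)
4: 5.9  (via 1)
5: 6.4  (via 1)
Shortest route: 2–6–1–5 = 6.4 s.

6.4 s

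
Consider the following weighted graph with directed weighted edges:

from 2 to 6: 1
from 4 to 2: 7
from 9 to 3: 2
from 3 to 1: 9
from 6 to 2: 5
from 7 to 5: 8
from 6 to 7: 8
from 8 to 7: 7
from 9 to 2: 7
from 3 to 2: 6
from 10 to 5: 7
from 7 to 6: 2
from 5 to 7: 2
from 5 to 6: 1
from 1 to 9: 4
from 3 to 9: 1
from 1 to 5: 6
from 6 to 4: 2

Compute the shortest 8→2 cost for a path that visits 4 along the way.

Best 8 to 4: 8–7–6–4 costing 11
Shortest 4→2: 4–2 = 7
Total via 4: 11 + 7 = 18.

18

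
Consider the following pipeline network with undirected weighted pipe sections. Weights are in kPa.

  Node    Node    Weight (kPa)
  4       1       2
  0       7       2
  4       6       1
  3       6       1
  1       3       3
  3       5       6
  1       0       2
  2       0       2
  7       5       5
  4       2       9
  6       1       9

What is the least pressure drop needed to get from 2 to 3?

7 kPa

Running Dijkstra from 2:
2: 0
0: 2  (via 2)
1: 4  (via 0)
7: 4  (via 0)
4: 6  (via 1)
3: 7  (via 1)
Shortest route: 2 → 0 → 1 → 3 = 7 kPa.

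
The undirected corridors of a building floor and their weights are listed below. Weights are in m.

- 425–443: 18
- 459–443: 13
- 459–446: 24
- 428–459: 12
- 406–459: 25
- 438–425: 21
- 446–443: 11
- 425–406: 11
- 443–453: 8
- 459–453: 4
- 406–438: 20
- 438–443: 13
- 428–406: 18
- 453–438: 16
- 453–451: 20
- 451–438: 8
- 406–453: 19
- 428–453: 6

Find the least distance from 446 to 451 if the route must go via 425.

58 m

Shortest 446→425: 446–443–425 = 29
Best 425 to 451: 425–438–451 costing 29
Total via 425: 29 + 29 = 58 m.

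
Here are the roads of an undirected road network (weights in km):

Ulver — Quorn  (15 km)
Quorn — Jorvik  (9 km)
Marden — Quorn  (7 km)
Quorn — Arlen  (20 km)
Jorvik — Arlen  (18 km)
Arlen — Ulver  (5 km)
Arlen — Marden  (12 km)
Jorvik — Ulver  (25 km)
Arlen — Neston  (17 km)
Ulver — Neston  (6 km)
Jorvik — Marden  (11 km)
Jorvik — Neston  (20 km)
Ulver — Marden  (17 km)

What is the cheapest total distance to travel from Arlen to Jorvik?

Candidate routes:
Arlen–Jorvik: 18 = 18
Arlen–Marden–Jorvik: 12+11 = 23
The minimum is 18 km via Arlen–Jorvik.

18 km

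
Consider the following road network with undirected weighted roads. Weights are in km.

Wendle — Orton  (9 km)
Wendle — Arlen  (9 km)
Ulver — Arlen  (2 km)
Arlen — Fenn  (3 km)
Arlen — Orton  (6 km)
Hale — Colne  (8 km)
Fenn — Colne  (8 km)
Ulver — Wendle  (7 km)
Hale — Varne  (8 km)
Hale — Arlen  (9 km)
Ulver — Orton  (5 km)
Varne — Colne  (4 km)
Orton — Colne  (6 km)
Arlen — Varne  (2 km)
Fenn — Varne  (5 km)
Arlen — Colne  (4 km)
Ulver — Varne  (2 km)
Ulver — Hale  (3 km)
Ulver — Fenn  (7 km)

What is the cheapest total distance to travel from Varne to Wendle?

Enumerating some paths:
Varne → Arlen → Wendle: 2+9 = 11
Varne → Ulver → Wendle: 2+7 = 9
Varne → Arlen → Ulver → Wendle: 2+2+7 = 11
The minimum is 9 km via Varne → Ulver → Wendle.

9 km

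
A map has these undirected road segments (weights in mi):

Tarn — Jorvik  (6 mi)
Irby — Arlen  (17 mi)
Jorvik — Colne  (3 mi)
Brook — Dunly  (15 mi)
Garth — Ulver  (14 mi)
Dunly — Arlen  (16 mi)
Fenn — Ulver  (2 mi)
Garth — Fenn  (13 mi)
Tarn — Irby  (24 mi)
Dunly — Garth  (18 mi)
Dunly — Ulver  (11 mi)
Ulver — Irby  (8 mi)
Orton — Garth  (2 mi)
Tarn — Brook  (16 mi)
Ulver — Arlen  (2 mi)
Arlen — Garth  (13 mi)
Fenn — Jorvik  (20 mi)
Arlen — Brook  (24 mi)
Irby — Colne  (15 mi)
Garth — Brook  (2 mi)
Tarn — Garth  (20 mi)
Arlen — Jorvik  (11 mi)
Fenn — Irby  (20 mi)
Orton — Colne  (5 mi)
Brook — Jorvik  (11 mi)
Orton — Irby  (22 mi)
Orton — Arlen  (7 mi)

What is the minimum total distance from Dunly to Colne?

24 mi

Compare a few routes:
Dunly - Brook - Garth - Orton - Colne: 15+2+2+5 = 24
Dunly - Ulver - Arlen - Orton - Colne: 11+2+7+5 = 25
Dunly - Garth - Orton - Colne: 18+2+5 = 25
Cheapest is Dunly - Brook - Garth - Orton - Colne at 24 mi.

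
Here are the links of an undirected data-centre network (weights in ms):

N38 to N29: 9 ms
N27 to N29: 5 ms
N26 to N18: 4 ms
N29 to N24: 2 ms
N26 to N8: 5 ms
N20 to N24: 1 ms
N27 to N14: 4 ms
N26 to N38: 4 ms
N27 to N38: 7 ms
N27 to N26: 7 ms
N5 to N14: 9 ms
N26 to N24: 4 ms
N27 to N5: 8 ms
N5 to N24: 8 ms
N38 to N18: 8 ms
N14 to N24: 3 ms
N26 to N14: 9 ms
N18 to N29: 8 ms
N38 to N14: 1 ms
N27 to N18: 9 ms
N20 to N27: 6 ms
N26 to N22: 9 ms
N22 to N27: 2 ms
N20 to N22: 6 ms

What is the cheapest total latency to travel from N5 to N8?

17 ms

Candidate routes:
N5 → N24 → N26 → N8: 8+4+5 = 17
N5 → N14 → N38 → N26 → N8: 9+1+4+5 = 19
The minimum is 17 ms via N5 → N24 → N26 → N8.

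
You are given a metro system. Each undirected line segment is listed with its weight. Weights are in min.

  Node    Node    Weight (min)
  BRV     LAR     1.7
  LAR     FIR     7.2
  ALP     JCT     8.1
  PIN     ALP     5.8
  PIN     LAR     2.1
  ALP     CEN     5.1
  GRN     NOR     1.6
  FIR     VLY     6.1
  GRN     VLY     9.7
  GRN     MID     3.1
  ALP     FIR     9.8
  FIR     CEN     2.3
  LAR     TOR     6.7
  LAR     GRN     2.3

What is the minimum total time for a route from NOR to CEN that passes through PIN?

16.9 min

Shortest NOR→PIN: NOR → GRN → LAR → PIN = 6
Shortest PIN→CEN: PIN → ALP → CEN = 10.9
Total via PIN: 6 + 10.9 = 16.9 min.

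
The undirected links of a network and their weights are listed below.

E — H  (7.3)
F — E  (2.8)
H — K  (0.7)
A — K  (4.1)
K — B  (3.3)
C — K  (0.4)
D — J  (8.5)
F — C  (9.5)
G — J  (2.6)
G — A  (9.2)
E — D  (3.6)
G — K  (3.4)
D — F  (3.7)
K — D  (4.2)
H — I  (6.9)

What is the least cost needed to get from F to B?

11.2

Running Dijkstra from F:
F: 0
E: 2.8  (via F)
D: 3.7  (via F)
K: 7.9  (via D)
C: 8.3  (via K)
H: 8.6  (via K)
B: 11.2  (via K)
Shortest route: F → D → K → B = 11.2.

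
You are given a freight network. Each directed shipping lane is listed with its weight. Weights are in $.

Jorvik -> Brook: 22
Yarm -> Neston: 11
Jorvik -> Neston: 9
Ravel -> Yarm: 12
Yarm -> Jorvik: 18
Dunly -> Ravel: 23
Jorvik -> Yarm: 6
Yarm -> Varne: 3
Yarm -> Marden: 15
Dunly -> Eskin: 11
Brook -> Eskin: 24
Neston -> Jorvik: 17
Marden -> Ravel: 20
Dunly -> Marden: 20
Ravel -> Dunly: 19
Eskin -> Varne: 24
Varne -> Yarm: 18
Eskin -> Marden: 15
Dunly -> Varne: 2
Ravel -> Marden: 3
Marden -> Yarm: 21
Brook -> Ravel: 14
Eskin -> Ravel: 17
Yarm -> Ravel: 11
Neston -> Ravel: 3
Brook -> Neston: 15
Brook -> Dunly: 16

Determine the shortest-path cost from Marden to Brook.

Running Dijkstra from Marden:
Marden: 0
Ravel: 20  (via Marden)
Yarm: 21  (via Marden)
Varne: 24  (via Yarm)
Neston: 32  (via Yarm)
Dunly: 39  (via Ravel)
Jorvik: 39  (via Yarm)
Eskin: 50  (via Dunly)
Brook: 61  (via Jorvik)
Shortest route: Marden → Yarm → Jorvik → Brook = $61.

$61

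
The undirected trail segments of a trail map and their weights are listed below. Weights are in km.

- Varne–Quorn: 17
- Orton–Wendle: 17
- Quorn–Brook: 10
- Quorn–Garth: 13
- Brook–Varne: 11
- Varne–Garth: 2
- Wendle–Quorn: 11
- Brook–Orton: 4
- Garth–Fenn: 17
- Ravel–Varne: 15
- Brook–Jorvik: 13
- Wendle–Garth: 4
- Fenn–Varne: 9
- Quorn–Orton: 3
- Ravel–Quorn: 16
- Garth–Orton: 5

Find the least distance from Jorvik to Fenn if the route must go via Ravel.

60 km

Shortest Jorvik→Ravel: Jorvik → Brook → Orton → Quorn → Ravel = 36
Best Ravel to Fenn: Ravel → Varne → Fenn costing 24
Total via Ravel: 36 + 24 = 60 km.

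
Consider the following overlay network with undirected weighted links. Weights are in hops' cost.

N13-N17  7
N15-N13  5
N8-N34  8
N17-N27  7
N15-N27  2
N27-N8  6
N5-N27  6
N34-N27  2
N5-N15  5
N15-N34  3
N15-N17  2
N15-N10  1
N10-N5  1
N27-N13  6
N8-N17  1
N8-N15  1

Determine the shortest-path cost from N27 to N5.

4 hops' cost

Settle nodes by increasing distance from N27:
N27: 0
N15: 2  (via N27)
N34: 2  (via N27)
N8: 3  (via N15)
N10: 3  (via N15)
N17: 4  (via N15)
N5: 4  (via N10)
Shortest route: N27–N15–N10–N5 = 4 hops' cost.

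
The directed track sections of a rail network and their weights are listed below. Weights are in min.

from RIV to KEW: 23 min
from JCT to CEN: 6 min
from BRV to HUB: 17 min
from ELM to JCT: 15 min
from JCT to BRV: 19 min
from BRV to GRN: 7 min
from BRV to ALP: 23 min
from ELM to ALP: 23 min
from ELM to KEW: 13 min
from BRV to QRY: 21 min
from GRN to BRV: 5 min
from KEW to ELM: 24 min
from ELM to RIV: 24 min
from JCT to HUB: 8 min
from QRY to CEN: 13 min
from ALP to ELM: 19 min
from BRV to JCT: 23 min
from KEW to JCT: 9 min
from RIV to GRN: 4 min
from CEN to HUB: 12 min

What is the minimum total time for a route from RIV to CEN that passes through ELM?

Best RIV to ELM: RIV–KEW–ELM costing 47
Shortest ELM→CEN: ELM–JCT–CEN = 21
Total via ELM: 47 + 21 = 68 min.

68 min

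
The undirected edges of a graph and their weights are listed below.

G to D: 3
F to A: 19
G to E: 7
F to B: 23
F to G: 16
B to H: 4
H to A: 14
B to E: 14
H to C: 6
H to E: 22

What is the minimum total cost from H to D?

28

Settle nodes by increasing distance from H:
H: 0
B: 4  (via H)
C: 6  (via H)
A: 14  (via H)
E: 18  (via B)
G: 25  (via E)
F: 27  (via B)
D: 28  (via G)
Shortest route: H–B–E–G–D = 28.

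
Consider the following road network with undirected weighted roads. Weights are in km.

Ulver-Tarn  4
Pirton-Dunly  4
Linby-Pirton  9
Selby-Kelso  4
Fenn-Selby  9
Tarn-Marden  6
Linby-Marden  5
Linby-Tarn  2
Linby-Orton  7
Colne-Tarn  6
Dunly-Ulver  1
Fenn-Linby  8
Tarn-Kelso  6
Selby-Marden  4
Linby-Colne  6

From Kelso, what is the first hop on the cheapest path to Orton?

Enumerating some paths:
Kelso - Selby - Marden - Linby - Orton: 4+4+5+7 = 20
Kelso - Tarn - Linby - Orton: 6+2+7 = 15
Cheapest is Kelso - Tarn - Linby - Orton at 15 km.
So from Kelso the first move is to Tarn.

Tarn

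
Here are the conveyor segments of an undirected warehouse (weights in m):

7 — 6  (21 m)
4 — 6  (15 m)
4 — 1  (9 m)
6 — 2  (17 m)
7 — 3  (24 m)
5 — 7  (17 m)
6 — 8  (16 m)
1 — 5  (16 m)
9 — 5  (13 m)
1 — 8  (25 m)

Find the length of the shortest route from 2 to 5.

55 m

Running Dijkstra from 2:
2: 0
6: 17  (via 2)
4: 32  (via 6)
8: 33  (via 6)
7: 38  (via 6)
1: 41  (via 4)
5: 55  (via 7)
Shortest route: 2 → 6 → 7 → 5 = 55 m.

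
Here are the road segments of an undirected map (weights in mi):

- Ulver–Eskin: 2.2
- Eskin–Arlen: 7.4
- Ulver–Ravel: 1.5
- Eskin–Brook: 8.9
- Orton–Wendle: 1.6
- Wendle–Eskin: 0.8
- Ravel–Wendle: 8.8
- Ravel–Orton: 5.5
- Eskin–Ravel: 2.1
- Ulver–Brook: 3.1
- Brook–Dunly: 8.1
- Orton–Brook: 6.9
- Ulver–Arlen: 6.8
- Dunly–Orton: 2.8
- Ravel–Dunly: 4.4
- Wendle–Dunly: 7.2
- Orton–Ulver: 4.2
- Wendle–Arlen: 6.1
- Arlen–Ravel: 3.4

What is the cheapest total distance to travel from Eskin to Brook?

Enumerating some paths:
Eskin → Ravel → Ulver → Brook: 2.1+1.5+3.1 = 6.7
Eskin → Brook: 8.9 = 8.9
Eskin → Ulver → Brook: 2.2+3.1 = 5.3
Cheapest is Eskin → Ulver → Brook at 5.3 mi.

5.3 mi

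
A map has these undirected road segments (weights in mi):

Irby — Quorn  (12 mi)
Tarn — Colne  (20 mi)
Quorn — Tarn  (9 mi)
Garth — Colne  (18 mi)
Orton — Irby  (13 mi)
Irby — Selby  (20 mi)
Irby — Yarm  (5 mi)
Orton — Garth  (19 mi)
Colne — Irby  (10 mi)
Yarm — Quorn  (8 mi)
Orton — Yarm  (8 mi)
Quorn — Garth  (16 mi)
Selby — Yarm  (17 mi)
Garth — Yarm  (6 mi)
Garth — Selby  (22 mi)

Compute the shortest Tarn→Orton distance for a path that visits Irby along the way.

Shortest Tarn→Irby: Tarn–Quorn–Irby = 21
Shortest Irby→Orton: Irby–Orton = 13
Total via Irby: 21 + 13 = 34 mi.

34 mi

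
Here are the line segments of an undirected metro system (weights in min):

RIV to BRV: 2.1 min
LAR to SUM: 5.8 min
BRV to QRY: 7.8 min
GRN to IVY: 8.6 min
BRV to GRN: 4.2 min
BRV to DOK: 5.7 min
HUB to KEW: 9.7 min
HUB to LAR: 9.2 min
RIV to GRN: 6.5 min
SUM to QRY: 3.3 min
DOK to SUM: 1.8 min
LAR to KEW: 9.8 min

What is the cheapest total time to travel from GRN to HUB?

Enumerating some paths:
GRN → BRV → QRY → SUM → LAR → HUB: 4.2+7.8+3.3+5.8+9.2 = 30.3
GRN → RIV → BRV → QRY → SUM → LAR → HUB: 6.5+2.1+7.8+3.3+5.8+9.2 = 34.7
GRN → BRV → DOK → SUM → LAR → HUB: 4.2+5.7+1.8+5.8+9.2 = 26.7
GRN → RIV → BRV → DOK → SUM → LAR → HUB: 6.5+2.1+5.7+1.8+5.8+9.2 = 31.1
Cheapest is GRN → BRV → DOK → SUM → LAR → HUB at 26.7 min.

26.7 min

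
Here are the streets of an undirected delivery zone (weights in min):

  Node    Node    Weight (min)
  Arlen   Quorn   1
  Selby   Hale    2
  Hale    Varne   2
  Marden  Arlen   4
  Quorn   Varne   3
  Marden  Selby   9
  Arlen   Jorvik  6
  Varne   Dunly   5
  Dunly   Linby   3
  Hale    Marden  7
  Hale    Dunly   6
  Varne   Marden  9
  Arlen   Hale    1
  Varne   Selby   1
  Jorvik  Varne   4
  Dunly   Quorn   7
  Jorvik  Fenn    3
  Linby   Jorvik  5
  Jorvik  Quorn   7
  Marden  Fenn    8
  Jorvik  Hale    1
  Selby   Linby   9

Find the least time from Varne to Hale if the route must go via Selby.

3 min

Best Varne to Selby: Varne–Selby costing 1
Shortest Selby→Hale: Selby–Hale = 2
Total via Selby: 1 + 2 = 3 min.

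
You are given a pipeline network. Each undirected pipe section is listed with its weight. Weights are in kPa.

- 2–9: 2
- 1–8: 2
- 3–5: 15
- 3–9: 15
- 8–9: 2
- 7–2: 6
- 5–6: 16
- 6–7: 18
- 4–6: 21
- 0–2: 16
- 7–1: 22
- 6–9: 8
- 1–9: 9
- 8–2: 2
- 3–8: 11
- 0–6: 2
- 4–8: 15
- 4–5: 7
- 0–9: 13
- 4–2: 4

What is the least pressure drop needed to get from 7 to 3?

Settle nodes by increasing distance from 7:
7: 0
2: 6  (via 7)
8: 8  (via 2)
9: 8  (via 2)
1: 10  (via 8)
4: 10  (via 2)
6: 16  (via 9)
5: 17  (via 4)
0: 18  (via 6)
3: 19  (via 8)
Shortest route: 7 → 2 → 8 → 3 = 19 kPa.

19 kPa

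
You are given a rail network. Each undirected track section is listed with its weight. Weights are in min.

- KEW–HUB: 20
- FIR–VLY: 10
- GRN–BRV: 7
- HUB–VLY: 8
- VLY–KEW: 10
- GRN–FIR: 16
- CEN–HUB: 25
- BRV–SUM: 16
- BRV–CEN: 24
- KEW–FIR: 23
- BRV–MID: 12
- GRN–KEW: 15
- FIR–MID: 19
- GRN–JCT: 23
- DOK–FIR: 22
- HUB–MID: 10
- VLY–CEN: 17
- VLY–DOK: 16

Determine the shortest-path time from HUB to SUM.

38 min

Enumerating some paths:
HUB → VLY → KEW → GRN → BRV → SUM: 8+10+15+7+16 = 56
HUB → MID → BRV → SUM: 10+12+16 = 38
The minimum is 38 min via HUB → MID → BRV → SUM.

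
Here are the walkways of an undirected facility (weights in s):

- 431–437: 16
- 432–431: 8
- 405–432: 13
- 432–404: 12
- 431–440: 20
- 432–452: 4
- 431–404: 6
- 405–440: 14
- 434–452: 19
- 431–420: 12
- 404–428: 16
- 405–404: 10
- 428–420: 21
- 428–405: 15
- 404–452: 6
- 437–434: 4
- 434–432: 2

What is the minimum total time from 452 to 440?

30 s

Compare a few routes:
452 - 432 - 405 - 440: 4+13+14 = 31
452 - 404 - 405 - 440: 6+10+14 = 30
452 - 432 - 431 - 440: 4+8+20 = 32
The minimum is 30 s via 452 - 404 - 405 - 440.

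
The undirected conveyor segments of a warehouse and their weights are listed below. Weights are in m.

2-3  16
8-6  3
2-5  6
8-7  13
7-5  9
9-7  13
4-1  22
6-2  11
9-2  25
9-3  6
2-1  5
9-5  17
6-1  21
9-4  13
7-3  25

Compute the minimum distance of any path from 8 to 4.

Shortest distances from 8:
8: 0
6: 3  (via 8)
7: 13  (via 8)
2: 14  (via 6)
1: 19  (via 2)
5: 20  (via 2)
9: 26  (via 7)
3: 30  (via 2)
4: 39  (via 9)
Shortest route: 8 → 7 → 9 → 4 = 39 m.

39 m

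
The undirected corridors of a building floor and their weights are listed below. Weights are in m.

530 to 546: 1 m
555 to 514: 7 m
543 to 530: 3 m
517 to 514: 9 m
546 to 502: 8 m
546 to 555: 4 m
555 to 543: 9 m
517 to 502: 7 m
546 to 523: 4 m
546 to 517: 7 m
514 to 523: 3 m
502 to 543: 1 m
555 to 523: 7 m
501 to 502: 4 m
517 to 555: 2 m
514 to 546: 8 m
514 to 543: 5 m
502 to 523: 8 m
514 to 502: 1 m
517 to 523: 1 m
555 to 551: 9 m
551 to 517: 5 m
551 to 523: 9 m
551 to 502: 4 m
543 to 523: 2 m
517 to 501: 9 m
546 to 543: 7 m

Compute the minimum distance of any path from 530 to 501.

Compare a few routes:
530 - 546 - 523 - 543 - 502 - 501: 1+4+2+1+4 = 12
530 - 543 - 523 - 514 - 502 - 501: 3+2+3+1+4 = 13
530 - 543 - 502 - 501: 3+1+4 = 8
Cheapest is 530 - 543 - 502 - 501 at 8 m.

8 m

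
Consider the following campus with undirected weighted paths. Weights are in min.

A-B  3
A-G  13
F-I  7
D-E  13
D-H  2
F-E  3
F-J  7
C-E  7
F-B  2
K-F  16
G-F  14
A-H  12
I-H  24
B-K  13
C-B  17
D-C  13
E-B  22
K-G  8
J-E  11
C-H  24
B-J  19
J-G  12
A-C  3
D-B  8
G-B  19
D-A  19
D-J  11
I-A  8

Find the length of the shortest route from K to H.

Candidate routes:
K–B–D–H: 13+8+2 = 23
K–F–B–D–H: 16+2+8+2 = 28
The minimum is 23 min via K–B–D–H.

23 min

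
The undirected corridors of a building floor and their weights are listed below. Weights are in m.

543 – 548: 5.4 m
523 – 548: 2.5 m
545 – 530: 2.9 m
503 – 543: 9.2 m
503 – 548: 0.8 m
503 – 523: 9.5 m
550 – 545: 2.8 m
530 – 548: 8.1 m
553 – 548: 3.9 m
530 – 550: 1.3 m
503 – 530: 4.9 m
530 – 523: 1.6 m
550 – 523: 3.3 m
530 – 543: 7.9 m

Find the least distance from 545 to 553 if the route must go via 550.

Shortest 545→550: 545 → 550 = 2.8
Best 550 to 553: 550 → 530 → 523 → 548 → 553 costing 9.3
Total via 550: 2.8 + 9.3 = 12.1 m.

12.1 m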